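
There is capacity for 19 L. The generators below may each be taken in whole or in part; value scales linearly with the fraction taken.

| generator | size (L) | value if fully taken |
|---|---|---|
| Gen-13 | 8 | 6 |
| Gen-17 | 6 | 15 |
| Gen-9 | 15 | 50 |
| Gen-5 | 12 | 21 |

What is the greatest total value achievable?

Rank by value-to-size ratio: Gen-9 50/15≈3.33, Gen-17 15/6≈2.5, Gen-5 21/12≈1.75, Gen-13 6/8≈0.75.
Take all of Gen-9 (15 L, value 50) ; 4 L left.
Only 4 L remain; take 4/6 of Gen-17 for value 15×4/6 = 10.
Total value = 60.

60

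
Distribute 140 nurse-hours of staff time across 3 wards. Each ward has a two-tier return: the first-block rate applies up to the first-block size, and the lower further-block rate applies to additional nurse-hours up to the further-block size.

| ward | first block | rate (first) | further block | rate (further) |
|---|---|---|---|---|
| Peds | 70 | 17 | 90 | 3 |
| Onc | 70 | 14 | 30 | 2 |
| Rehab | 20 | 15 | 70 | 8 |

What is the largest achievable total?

Rank every tier by rate: Peds/tier1 17 > Rehab/tier1 15 > Onc/tier1 14 > Rehab/tier2 8 > Peds/tier2 3 > Onc/tier2 2.
Peds tier1 at 17: fill all 70 — 70 left.
Rehab tier1 at 15: fill all 20 — 50 left.
50 remain; put them into Onc tier1 at 14.
Total = 17×70 + 15×20 + 14×50 = 2190.

2190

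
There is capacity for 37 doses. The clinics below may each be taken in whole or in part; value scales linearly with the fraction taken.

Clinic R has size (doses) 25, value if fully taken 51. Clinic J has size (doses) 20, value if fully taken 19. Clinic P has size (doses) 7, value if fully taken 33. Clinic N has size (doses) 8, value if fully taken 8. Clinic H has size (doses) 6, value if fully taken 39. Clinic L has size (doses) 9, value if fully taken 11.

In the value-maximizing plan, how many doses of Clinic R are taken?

Sort by value density: Clinic H 39/6≈6.5, Clinic P 33/7≈4.71, Clinic R 51/25≈2.04, Clinic L 11/9≈1.22, Clinic N 8/8≈1, Clinic J 19/20≈0.95.
All 6 doses of Clinic H fit (value 39) — 31 remain.
Clinic P: take in full, 7 doses for value 33 — 24 left.
Fill the last 24 doses with part of Clinic R: 24/25 of it earns 48.96.

24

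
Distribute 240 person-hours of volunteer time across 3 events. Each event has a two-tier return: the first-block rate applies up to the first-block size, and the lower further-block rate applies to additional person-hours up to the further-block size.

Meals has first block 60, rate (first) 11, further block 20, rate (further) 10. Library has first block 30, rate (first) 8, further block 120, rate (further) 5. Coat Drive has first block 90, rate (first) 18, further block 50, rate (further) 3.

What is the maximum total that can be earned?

2920

Order all 6 blocks by rate: Coat Drive/first 18 > Meals/first 11 > Meals/second 10 > Library/first 8 > Library/second 5 > Coat Drive/second 3.
Coat Drive/first (18): +90 — 150 left.
Meals/first (11): +60 — 90 left.
Meals second at 10: fill all 20 — 70 left.
Library first at 8: fill all 30 — 40 left.
40 remain; put them into Library second at 5.
Total = 18×90 + 11×60 + 10×20 + 8×30 + 5×40 = 2920.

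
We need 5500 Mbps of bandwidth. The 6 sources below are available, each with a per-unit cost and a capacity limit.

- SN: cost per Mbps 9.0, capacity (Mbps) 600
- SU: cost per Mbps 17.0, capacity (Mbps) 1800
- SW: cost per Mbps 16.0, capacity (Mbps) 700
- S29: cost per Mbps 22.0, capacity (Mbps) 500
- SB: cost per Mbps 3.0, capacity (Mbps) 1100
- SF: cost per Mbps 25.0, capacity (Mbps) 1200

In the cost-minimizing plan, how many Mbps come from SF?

800

Cheapest first:
Take 1100 from SB at 3.0 ; need 4400 more.
SN (9.0): use full 600 ; 3800 Mbps to go.
SW at 16.0: take all 700 Mbps ; 3100 still needed.
Take 1800 from SU at 17.0 ; need 1300 more.
S29 (22.0): use full 500 ; 800 Mbps to go.
SF at 25.0: take 800 of its 1200 ; requirement met.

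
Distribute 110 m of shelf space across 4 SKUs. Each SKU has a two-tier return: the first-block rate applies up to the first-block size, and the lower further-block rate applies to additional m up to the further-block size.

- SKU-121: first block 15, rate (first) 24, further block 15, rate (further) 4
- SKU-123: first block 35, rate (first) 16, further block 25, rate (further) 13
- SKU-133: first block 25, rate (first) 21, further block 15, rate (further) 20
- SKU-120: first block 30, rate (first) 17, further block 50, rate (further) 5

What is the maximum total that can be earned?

2095

Treat each block as its own option and order by rate: SKU-121/first 24 > SKU-133/first 21 > SKU-133/second 20 > SKU-120/first 17 > SKU-123/first 16 > SKU-123/second 13 > SKU-120/second 5 > SKU-121/second 4.
Fill SKU-121 first block (15 at 24) — 95 left.
SKU-133/first (21): +25 — 70 left.
SKU-133/second (20): +15 — 55 left.
SKU-120 first at 17: fill all 30 — 25 left.
25 remain; put them into SKU-123 first at 16.
Total = 24×15 + 21×25 + 20×15 + 17×30 + 16×25 = 2095.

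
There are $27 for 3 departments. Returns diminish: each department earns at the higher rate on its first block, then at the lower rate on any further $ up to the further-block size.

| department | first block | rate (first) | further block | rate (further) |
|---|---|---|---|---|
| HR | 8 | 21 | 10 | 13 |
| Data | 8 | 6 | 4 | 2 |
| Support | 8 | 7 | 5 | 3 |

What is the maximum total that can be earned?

Treat each block as its own option and order by rate: HR/T1 21 > HR/T2 13 > Support/T1 7 > Data/T1 6 > Support/T2 3 > Data/T2 2.
HR/T1 (21): +8 → 19 left.
Fill HR T2 block (10 at 13) → 9 left.
Fill Support T1 block (8 at 7) → 1 left.
Data T1 at 6: only 1 left, fill 1.
Total = 21×8 + 13×10 + 7×8 + 6×1 = 360.

360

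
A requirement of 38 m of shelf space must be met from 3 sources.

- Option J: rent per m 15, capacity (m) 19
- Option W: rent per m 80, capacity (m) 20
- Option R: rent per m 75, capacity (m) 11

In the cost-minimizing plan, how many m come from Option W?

Fill from the cheapest source first.
Option J at 15: take all 19 m ; 19 still needed.
Option R at 75: take all 11 m ; 8 still needed.
Take 8 from Option W at 80 to finish.

8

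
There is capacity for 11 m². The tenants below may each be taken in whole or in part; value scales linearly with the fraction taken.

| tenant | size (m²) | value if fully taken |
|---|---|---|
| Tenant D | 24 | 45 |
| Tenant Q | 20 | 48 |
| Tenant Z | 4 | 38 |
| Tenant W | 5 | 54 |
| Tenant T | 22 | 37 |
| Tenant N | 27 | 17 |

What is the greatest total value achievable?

Rank by value-to-size ratio: Tenant W 54/5≈10.8, Tenant Z 38/4≈9.5, Tenant Q 48/20≈2.4, Tenant D 45/24≈1.88, Tenant T 37/22≈1.68, Tenant N 17/27≈0.63.
Take all of Tenant W (5 m², value 54) — 6 m² left.
All 4 m² of Tenant Z fit (value 38) — 2 remain.
2 m² left: a 2/20 share of Tenant Q gives 48×2/20 = 4.8.
Total value = 96.8.

96.8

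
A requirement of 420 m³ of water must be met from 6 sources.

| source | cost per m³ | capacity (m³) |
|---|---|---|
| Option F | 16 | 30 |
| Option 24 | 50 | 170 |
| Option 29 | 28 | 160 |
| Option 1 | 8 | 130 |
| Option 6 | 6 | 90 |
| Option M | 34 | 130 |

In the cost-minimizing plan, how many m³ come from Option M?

10

Cheapest first:
Option 6 (6): use full 90 — 330 m³ to go.
Option 1 at 8: take all 130 m³ — 200 still needed.
Option F (16): use full 30 — 170 m³ to go.
Option 29 (28): use full 160 — 10 m³ to go.
Take 10 from Option M at 34 to finish.
Option 24: unused.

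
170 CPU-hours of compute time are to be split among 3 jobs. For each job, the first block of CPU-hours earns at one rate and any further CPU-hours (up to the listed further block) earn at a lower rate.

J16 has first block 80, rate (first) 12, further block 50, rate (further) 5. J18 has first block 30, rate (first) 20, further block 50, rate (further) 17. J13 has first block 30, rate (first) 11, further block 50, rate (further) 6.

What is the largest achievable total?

2520

Rank every tier by rate: J18/T1 20 > J18/T2 17 > J16/T1 12 > J13/T1 11 > J13/T2 6 > J16/T2 5.
Fill J18 T1 block (30 at 20) — 140 left.
Fill J18 T2 block (50 at 17) — 90 left.
J16 T1 at 12: fill all 80 — 10 left.
10 remain; put them into J13 T1 at 11.
Total = 20×30 + 17×50 + 12×80 + 11×10 = 2520.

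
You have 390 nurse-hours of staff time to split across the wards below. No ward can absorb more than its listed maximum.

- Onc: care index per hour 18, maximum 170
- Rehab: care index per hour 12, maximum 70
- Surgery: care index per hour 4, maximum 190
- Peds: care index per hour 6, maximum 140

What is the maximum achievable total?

Rank by care index per hour: Onc 18 > Rehab 12 > Peds 6 > Surgery 4.
Onc: +170 to 170 (cap) ; 220 left.
Give Rehab 70 to hit its cap of 70 ; 150 left.
Peds: +140 to 140 (cap) ; 10 left.
Only 10 left; Surgery takes them to reach 10.
Total = 18×170 + 12×70 + 4×10 + 6×140 = 4780.

4780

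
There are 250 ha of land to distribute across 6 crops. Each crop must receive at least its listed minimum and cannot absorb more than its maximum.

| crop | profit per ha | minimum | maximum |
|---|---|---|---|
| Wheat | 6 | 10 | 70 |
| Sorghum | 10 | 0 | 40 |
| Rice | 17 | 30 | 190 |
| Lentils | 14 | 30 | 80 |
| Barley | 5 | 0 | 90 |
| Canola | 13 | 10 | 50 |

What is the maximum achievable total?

3980

Meeting every minimum uses 10+0+30+30+0+10 = 80 ha, leaving 170.
Order the crops by profit per ha: Rice 17 > Lentils 14 > Canola 13 > Sorghum 10 > Wheat 6 > Barley 5.
Rice: +160 to 190 (cap) → 10 left.
Lentils has room for 50 more but only 10 remain, so it gets 40.
Total = 6×10 + 17×190 + 14×40 + 13×10 = 3980.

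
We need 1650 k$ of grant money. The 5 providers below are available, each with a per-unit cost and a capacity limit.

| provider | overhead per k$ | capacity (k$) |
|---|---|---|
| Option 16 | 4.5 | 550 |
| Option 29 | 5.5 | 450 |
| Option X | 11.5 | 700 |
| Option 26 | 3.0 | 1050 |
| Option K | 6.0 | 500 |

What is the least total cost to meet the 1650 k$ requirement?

5900

Fill from the cheapest provider first.
Option 26 (3.0): use full 1050 — 600 k$ to go.
Option 16 at 4.5: take all 550 k$ — 50 still needed.
Take 50 from Option 29 at 5.5 to finish.
Option K, Option X: unused.
Cost = 1050×3.0 + 550×4.5 + 50×5.5 = 5900.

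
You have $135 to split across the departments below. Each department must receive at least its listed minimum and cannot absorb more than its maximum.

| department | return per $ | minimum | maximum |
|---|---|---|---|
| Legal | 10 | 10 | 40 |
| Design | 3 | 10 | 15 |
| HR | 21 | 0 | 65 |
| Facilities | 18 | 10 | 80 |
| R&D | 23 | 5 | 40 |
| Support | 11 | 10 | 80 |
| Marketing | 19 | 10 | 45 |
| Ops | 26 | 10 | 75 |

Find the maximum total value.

2790

Meeting every minimum uses 10+10+0+10+5+10+10+10 = 65 $, leaving 70.
Highest return per $ first: Ops 26 > R&D 23 > HR 21 > Marketing 19 > Facilities 18 > Support 11 > Legal 10 > Design 3.
Give Ops 65 more to hit its cap of 75 — 5 left.
Only 5 left; R&D takes them to reach 10.
Total = 10×10 + 3×10 + 18×10 + 23×10 + 11×10 + 19×10 + 26×75 = 2790.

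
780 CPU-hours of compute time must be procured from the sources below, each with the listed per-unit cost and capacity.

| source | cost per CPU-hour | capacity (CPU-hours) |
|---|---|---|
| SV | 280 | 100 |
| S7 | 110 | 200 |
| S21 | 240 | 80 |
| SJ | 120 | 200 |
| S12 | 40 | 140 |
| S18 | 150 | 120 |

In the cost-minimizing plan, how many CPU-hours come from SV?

40

Fill from the cheapest source first.
S12 (40): use full 140 — 640 CPU-hours to go.
S7 at 110: take all 200 CPU-hours — 440 still needed.
SJ (120): use full 200 — 240 CPU-hours to go.
S18 at 150: take all 120 CPU-hours — 120 still needed.
S21 at 240: take all 80 CPU-hours — 40 still needed.
SV at 280: take 40 of its 100 — requirement met.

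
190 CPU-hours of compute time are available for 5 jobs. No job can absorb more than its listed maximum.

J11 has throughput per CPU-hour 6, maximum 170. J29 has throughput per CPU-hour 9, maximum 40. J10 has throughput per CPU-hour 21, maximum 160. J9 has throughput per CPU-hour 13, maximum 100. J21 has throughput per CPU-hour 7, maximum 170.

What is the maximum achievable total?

Order the jobs by throughput per CPU-hour: J10 21 > J9 13 > J29 9 > J21 7 > J11 6.
J10 takes 160 to reach its cap of 160 — 30 left.
J9: +30 (room for 100) → 30. Pool exhausted.
Total = 21×160 + 13×30 = 3750.

3750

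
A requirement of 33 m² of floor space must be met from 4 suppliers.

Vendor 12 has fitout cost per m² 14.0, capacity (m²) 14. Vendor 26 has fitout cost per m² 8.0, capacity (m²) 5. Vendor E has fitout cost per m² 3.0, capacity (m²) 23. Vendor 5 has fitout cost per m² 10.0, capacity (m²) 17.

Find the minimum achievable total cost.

Use suppliers in increasing cost order.
Vendor E at 3.0: take all 23 m² — 10 still needed.
Vendor 26 (8.0): use full 5 — 5 m² to go.
Vendor 5 at 10.0: take 5 of its 17 — requirement met.
Vendor 12: unused.
Cost = 23×3.0 + 5×8.0 + 5×10.0 = 159.

159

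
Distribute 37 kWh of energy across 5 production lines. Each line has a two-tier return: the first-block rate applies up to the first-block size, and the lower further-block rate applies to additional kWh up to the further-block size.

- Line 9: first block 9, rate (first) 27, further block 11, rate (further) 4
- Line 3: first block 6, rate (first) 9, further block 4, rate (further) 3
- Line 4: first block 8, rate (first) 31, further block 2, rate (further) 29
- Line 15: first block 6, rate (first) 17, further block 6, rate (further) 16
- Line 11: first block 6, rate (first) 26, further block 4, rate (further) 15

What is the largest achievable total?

903

Order all 10 blocks by rate: Line 4/T1 31 > Line 4/T2 29 > Line 9/T1 27 > Line 11/T1 26 > Line 15/T1 17 > Line 15/T2 16 > Line 11/T2 15 > Line 3/T1 9 > Line 9/T2 4 > Line 3/T2 3.
Line 4/T1 (31): +8 — 29 left.
Line 4 T2 at 29: fill all 2 — 27 left.
Fill Line 9 T1 block (9 at 27) — 18 left.
Fill Line 11 T1 block (6 at 26) — 12 left.
Line 15/T1 (17): +6 — 6 left.
Fill Line 15 T2 block (6 at 16) — 0 left.
Total = 31×8 + 29×2 + 27×9 + 26×6 + 17×6 + 16×6 = 903.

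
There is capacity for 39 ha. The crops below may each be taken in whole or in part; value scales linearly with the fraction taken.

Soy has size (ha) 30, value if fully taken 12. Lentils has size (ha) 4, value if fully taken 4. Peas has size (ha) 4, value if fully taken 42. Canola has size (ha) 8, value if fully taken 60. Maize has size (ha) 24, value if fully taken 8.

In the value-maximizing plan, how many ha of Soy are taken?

23

Sort by value density: Peas 42/4≈10.5, Canola 60/8≈7.5, Lentils 4/4≈1, Soy 12/30≈0.4, Maize 8/24≈0.333.
Peas: take in full, 4 ha for value 42 → 35 left.
Canola: take in full, 8 ha for value 60 → 27 left.
All 4 ha of Lentils fit (value 4) → 23 remain.
Only 23 ha remain; take 23/30 of Soy for value 12×23/30 = 9.2.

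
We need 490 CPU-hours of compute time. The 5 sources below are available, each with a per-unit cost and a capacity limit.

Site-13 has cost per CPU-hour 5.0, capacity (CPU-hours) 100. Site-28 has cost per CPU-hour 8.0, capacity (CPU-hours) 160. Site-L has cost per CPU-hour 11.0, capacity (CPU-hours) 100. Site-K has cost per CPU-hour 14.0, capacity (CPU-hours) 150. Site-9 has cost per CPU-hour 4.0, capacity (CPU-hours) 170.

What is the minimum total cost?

Cheapest first:
Site-9 (4.0): use full 170 — 320 CPU-hours to go.
Take 100 from Site-13 at 5.0 — need 220 more.
Site-28 at 8.0: take all 160 CPU-hours — 60 still needed.
Site-L (11.0): take the remaining 60 — done.
Site-K: unused.
Cost = 170×4.0 + 100×5.0 + 160×8.0 + 60×11.0 = 3120.

3120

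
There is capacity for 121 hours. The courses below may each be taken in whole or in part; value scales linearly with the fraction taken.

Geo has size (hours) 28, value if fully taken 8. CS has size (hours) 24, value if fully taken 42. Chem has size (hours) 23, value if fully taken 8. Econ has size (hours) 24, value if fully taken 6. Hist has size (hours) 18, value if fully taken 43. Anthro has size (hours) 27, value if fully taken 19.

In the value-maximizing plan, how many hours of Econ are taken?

1

Best value per unit of size first: Hist 43/18≈2.39, CS 42/24≈1.75, Anthro 19/27≈0.704, Chem 8/23≈0.348, Geo 8/28≈0.286, Econ 6/24≈0.25.
Hist: take in full, 18 hours for value 43 — 103 left.
All 24 hours of CS fit (value 42) — 79 remain.
All 27 hours of Anthro fit (value 19) — 52 remain.
All 23 hours of Chem fit (value 8) — 29 remain.
Take all of Geo (28 hours, value 8) — 1 hours left.
Fill the last 1 hours with part of Econ: 1/24 of it earns 0.25.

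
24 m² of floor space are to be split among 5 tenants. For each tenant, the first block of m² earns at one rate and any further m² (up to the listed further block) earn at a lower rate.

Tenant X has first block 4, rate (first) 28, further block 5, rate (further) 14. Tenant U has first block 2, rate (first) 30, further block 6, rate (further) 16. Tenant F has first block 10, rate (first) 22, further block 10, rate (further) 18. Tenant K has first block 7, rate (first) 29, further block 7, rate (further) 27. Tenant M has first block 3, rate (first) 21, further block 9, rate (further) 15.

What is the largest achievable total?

652

Treat each block as its own option and order by rate: Tenant U/first 30 > Tenant K/first 29 > Tenant X/first 28 > Tenant K/second 27 > Tenant F/first 22 > Tenant M/first 21 > Tenant F/second 18 > Tenant U/second 16 > Tenant M/second 15 > Tenant X/second 14.
Tenant U/first (30): +2 ; 22 left.
Tenant K/first (29): +7 ; 15 left.
Tenant X/first (28): +4 ; 11 left.
Fill Tenant K second block (7 at 27) ; 4 left.
Tenant F first at 22: only 4 left, fill 4.
Total = 30×2 + 29×7 + 28×4 + 27×7 + 22×4 = 652.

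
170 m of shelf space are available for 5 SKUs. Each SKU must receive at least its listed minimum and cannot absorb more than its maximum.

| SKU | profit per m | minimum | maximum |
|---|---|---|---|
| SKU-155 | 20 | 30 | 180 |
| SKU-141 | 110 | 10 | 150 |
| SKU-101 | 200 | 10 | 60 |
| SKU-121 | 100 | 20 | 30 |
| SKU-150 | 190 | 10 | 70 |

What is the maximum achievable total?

25200

Meeting every minimum uses 30+10+10+20+10 = 80 m, leaving 90.
Highest profit per m first: SKU-101 200 > SKU-150 190 > SKU-141 110 > SKU-121 100 > SKU-155 20.
Give SKU-101 50 more to hit its cap of 60 → 40 left.
SKU-150 has room for 60 more but only 40 remain, so it gets 50.
Total = 20×30 + 110×10 + 200×60 + 100×20 + 190×50 = 25200.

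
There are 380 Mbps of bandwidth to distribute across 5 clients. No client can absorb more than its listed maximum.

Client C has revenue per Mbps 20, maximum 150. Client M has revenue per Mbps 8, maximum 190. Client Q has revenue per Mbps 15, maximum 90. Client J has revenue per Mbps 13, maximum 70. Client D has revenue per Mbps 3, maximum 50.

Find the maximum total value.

Order the clients by revenue per Mbps: Client C 20 > Client Q 15 > Client J 13 > Client M 8 > Client D 3.
Client C takes 150 to reach its cap of 150 → 230 left.
Client Q takes 90 to reach its cap of 90 → 140 left.
Give Client J 70 to hit its cap of 70 → 70 left.
Client M: +70 (room for 190) → 70. Pool exhausted.
Total = 20×150 + 8×70 + 15×90 + 13×70 = 5820.

5820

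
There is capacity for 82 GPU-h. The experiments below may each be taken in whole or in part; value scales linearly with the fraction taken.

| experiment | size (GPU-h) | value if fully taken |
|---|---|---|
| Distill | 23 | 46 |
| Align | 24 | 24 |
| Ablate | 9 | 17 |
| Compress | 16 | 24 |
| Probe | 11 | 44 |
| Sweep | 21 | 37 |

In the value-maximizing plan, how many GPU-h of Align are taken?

Best value per unit of size first: Probe 44/11≈4, Distill 46/23≈2, Ablate 17/9≈1.89, Sweep 37/21≈1.76, Compress 24/16≈1.5, Align 24/24≈1.
Take all of Probe (11 GPU-h, value 44) → 71 GPU-h left.
Take all of Distill (23 GPU-h, value 46) → 48 GPU-h left.
Take all of Ablate (9 GPU-h, value 17) → 39 GPU-h left.
All 21 GPU-h of Sweep fit (value 37) → 18 remain.
All 16 GPU-h of Compress fit (value 24) → 2 remain.
Fill the last 2 GPU-h with part of Align: 2/24 of it earns 2.

2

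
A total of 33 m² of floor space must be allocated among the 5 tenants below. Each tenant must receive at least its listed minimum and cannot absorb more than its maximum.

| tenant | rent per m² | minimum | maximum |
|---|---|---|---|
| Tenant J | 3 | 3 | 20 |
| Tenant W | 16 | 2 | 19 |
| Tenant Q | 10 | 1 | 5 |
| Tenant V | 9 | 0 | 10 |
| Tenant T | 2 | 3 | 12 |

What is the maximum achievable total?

396

Meeting every minimum uses 3+2+1+0+3 = 9 m², leaving 24.
Highest rent per m² first: Tenant W 16 > Tenant Q 10 > Tenant V 9 > Tenant J 3 > Tenant T 2.
Tenant W takes 17 more to reach its cap of 19 ; 7 left.
Give Tenant Q 4 more to hit its cap of 5 ; 3 left.
Tenant V: +3 (room for 10) → 3. Pool exhausted.
Total = 3×3 + 16×19 + 10×5 + 9×3 + 2×3 = 396.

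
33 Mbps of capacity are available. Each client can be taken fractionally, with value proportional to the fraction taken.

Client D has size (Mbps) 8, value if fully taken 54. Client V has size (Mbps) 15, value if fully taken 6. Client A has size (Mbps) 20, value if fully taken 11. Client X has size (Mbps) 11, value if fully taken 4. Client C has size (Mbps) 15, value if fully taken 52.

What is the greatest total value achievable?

Rank by value-to-size ratio: Client D 54/8≈6.75, Client C 52/15≈3.47, Client A 11/20≈0.55, Client V 6/15≈0.4, Client X 4/11≈0.364.
All 8 Mbps of Client D fit (value 54) ; 25 remain.
Client C: take in full, 15 Mbps for value 52 ; 10 left.
Fill the last 10 Mbps with part of Client A: 10/20 of it earns 5.5.
Total value = 111.5.

111.5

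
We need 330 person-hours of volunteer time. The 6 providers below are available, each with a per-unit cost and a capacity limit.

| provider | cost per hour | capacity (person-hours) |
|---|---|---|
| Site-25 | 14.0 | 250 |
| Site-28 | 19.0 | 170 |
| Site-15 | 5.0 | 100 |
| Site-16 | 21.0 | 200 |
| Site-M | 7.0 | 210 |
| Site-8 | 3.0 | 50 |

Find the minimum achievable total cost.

Fill from the cheapest provider first.
Take 50 from Site-8 at 3.0 → need 280 more.
Site-15 (5.0): use full 100 → 180 person-hours to go.
Take 180 from Site-M at 7.0 to finish.
Site-25, Site-28, Site-16: unused.
Cost = 50×3.0 + 100×5.0 + 180×7.0 = 1910.

1910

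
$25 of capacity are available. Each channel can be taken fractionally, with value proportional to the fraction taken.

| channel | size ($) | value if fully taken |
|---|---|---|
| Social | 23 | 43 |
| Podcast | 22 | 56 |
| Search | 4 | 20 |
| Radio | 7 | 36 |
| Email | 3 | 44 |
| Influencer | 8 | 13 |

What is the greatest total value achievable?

128

Rank by value-to-size ratio: Email 44/3≈14.7, Radio 36/7≈5.14, Search 20/4≈5, Podcast 56/22≈2.55, Social 43/23≈1.87, Influencer 13/8≈1.62.
Take all of Email (3 $, value 44) — 22 $ left.
Radio: take in full, 7 $ for value 36 — 15 left.
Take all of Search (4 $, value 20) — 11 $ left.
Only 11 $ remain; take 11/22 of Podcast for value 56×11/22 = 28.
Total value = 128.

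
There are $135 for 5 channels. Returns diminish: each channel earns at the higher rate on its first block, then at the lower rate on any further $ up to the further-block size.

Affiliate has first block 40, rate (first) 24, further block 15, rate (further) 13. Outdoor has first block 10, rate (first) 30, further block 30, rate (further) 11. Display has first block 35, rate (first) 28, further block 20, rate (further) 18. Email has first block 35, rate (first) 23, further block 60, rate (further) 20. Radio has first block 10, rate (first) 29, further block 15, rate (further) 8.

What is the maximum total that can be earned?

Treat each block as its own option and order by rate: Outdoor/tier1 30 > Radio/tier1 29 > Display/tier1 28 > Affiliate/tier1 24 > Email/tier1 23 > Email/tier2 20 > Display/tier2 18 > Affiliate/tier2 13 > Outdoor/tier2 11 > Radio/tier2 8.
Fill Outdoor tier1 block (10 at 30) — 125 left.
Radio/tier1 (29): +10 — 115 left.
Fill Display tier1 block (35 at 28) — 80 left.
Affiliate/tier1 (24): +40 — 40 left.
Email tier1 at 23: fill all 35 — 5 left.
Email/tier2: +5 of 60 at 20; pool empty.
Total = 30×10 + 29×10 + 28×35 + 24×40 + 23×35 + 20×5 = 3435.

3435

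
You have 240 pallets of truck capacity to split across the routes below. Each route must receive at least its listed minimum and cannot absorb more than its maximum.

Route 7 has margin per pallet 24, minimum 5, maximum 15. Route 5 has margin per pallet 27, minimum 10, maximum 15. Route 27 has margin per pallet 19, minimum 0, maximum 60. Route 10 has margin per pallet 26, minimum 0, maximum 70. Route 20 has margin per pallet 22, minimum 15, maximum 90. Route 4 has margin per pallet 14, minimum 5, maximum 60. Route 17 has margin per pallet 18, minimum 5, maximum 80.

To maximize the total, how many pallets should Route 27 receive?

Meeting every minimum uses 5+10+0+0+15+5+5 = 40 pallets, leaving 200.
Order the routes by margin per pallet: Route 5 27 > Route 10 26 > Route 7 24 > Route 20 22 > Route 27 19 > Route 17 18 > Route 4 14.
Route 5: +5 to 15 (cap) — 195 left.
Give Route 10 70 more to hit its cap of 70 — 125 left.
Route 7 takes 10 more to reach its cap of 15 — 115 left.
Route 20 takes 75 more to reach its cap of 90 — 40 left.
Only 40 left; Route 27 takes them to reach 40.

40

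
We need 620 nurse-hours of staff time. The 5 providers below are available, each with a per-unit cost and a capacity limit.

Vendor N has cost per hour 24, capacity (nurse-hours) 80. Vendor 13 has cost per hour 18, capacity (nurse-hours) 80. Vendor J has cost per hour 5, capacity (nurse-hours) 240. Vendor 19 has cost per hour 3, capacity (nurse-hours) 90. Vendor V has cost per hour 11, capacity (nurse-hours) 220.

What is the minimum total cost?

5150

Cheapest first:
Vendor 19 (3): use full 90 ; 530 nurse-hours to go.
Take 240 from Vendor J at 5 ; need 290 more.
Vendor V at 11: take all 220 nurse-hours ; 70 still needed.
Vendor 13 (18): take the remaining 70 ; done.
Vendor N: unused.
Cost = 90×3 + 240×5 + 220×11 + 70×18 = 5150.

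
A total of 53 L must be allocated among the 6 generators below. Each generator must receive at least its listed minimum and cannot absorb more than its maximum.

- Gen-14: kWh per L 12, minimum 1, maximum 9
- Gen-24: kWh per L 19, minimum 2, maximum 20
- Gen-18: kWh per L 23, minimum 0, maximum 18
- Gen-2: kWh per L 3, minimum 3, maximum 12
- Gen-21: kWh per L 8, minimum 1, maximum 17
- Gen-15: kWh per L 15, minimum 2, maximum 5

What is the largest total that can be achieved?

958

Meeting every minimum uses 1+2+0+3+1+2 = 9 L, leaving 44.
Rank by kWh per L: Gen-18 23 > Gen-24 19 > Gen-15 15 > Gen-14 12 > Gen-21 8 > Gen-2 3.
Gen-18 takes 18 more to reach its cap of 18 → 26 left.
Gen-24: +18 to 20 (cap) → 8 left.
Give Gen-15 3 more to hit its cap of 5 → 5 left.
Gen-14: +5 (room for 8) → 6. Pool exhausted.
Total = 12×6 + 19×20 + 23×18 + 3×3 + 8×1 + 15×5 = 958.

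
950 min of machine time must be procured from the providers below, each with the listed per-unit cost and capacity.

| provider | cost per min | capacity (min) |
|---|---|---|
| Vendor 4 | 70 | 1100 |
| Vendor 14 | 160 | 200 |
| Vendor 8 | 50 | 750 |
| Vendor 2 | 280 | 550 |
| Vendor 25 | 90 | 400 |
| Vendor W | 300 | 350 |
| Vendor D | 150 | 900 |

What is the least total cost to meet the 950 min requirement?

Use providers in increasing cost order.
Vendor 8 at 50: take all 750 min — 200 still needed.
Vendor 4 at 70: take 200 of its 1100 — requirement met.
Vendor 25, Vendor D, Vendor 14, Vendor 2, Vendor W: unused.
Cost = 750×50 + 200×70 = 51500.

51500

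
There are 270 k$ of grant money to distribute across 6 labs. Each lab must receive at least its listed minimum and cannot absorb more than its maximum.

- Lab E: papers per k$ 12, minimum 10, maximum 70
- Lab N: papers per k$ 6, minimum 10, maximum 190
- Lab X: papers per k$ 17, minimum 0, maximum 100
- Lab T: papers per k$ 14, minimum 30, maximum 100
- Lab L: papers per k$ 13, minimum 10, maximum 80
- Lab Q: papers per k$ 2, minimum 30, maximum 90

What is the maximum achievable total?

3600

Meeting every minimum uses 10+10+0+30+10+30 = 90 k$, leaving 180.
Highest papers per k$ first: Lab X 17 > Lab T 14 > Lab L 13 > Lab E 12 > Lab N 6 > Lab Q 2.
Give Lab X 100 more to hit its cap of 100 — 80 left.
Lab T takes 70 more to reach its cap of 100 — 10 left.
Lab L has room for 70 more but only 10 remain, so it gets 20.
Total = 12×10 + 6×10 + 17×100 + 14×100 + 13×20 + 2×30 = 3600.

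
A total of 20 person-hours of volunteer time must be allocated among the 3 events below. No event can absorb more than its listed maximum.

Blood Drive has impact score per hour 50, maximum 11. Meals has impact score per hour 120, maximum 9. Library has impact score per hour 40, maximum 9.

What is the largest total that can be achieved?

Rank by impact score per hour: Meals 120 > Blood Drive 50 > Library 40.
Meals: +9 to 9 (cap) — 11 left.
Give Blood Drive 11 to hit its cap of 11 — 0 left.
Total = 50×11 + 120×9 = 1630.

1630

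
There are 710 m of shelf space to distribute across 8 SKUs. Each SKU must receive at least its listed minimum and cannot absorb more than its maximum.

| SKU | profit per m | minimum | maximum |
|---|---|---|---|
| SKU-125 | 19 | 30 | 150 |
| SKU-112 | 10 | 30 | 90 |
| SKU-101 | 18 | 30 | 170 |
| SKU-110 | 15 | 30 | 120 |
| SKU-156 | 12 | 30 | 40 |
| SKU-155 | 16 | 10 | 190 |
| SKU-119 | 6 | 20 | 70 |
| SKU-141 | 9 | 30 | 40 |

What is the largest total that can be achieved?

11350

Meeting every minimum uses 30+30+30+30+30+10+20+30 = 210 m, leaving 500.
Rank by profit per m: SKU-125 19 > SKU-101 18 > SKU-155 16 > SKU-110 15 > SKU-156 12 > SKU-112 10 > SKU-141 9 > SKU-119 6.
Give SKU-125 120 more to hit its cap of 150 → 380 left.
SKU-101: +140 to 170 (cap) → 240 left.
SKU-155: +180 to 190 (cap) → 60 left.
SKU-110 has room for 90 more but only 60 remain, so it gets 90.
Total = 19×150 + 10×30 + 18×170 + 15×90 + 12×30 + 16×190 + 6×20 + 9×30 = 11350.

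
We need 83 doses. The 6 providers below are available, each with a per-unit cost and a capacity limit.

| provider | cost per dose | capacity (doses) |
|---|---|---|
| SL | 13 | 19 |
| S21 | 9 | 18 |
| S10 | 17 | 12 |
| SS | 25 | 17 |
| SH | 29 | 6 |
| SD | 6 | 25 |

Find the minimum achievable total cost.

Cheapest first:
SD at 6: take all 25 doses → 58 still needed.
S21 (9): use full 18 → 40 doses to go.
SL at 13: take all 19 doses → 21 still needed.
S10 (17): use full 12 → 9 doses to go.
Take 9 from SS at 25 to finish.
SH: unused.
Cost = 25×6 + 18×9 + 19×13 + 12×17 + 9×25 = 988.

988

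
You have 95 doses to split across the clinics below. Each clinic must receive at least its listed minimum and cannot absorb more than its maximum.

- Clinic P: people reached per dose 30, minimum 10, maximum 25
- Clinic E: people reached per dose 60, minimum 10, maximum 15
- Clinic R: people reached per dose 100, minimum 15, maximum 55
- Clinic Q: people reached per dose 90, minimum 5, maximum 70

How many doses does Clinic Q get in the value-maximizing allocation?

20

Meeting every minimum uses 10+10+15+5 = 40 doses, leaving 55.
Highest people reached per dose first: Clinic R 100 > Clinic Q 90 > Clinic E 60 > Clinic P 30.
Clinic R: +40 to 55 (cap) ; 15 left.
Clinic Q has room for 65 more but only 15 remain, so it gets 20.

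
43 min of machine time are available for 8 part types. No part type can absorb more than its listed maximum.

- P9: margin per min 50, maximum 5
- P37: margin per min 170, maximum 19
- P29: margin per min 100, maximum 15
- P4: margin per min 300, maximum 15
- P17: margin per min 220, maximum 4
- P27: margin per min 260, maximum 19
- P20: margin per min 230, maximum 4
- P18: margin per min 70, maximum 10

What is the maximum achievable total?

Rank by margin per min: P4 300 > P27 260 > P20 230 > P17 220 > P37 170 > P29 100 > P18 70 > P9 50.
P4: +15 to 15 (cap) → 28 left.
P27 takes 19 to reach its cap of 19 → 9 left.
P20: +4 to 4 (cap) → 5 left.
Give P17 4 to hit its cap of 4 → 1 left.
Only 1 left; P37 takes them to reach 1.
Total = 170×1 + 300×15 + 220×4 + 260×19 + 230×4 = 11410.

11410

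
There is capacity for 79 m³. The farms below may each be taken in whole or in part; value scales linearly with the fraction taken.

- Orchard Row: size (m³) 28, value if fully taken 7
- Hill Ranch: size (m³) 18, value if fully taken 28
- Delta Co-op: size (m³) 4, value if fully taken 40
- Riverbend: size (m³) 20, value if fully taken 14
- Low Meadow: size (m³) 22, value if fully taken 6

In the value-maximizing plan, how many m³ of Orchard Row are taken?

15

Best value per unit of size first: Delta Co-op 40/4≈10, Hill Ranch 28/18≈1.56, Riverbend 14/20≈0.7, Low Meadow 6/22≈0.273, Orchard Row 7/28≈0.25.
Delta Co-op: take in full, 4 m³ for value 40 → 75 left.
All 18 m³ of Hill Ranch fit (value 28) → 57 remain.
Riverbend: take in full, 20 m³ for value 14 → 37 left.
Low Meadow: take in full, 22 m³ for value 6 → 15 left.
15 m³ left: a 15/28 share of Orchard Row gives 7×15/28 = 3.75.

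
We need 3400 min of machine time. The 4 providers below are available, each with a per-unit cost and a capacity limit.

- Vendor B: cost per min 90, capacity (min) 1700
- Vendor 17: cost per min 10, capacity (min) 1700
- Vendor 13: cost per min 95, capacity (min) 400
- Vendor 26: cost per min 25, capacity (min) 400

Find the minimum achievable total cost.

144000

Fill from the cheapest provider first.
Vendor 17 at 10: take all 1700 min ; 1700 still needed.
Take 400 from Vendor 26 at 25 ; need 1300 more.
Vendor B at 90: take 1300 of its 1700 ; requirement met.
Vendor 13: unused.
Cost = 1700×10 + 400×25 + 1300×90 = 144000.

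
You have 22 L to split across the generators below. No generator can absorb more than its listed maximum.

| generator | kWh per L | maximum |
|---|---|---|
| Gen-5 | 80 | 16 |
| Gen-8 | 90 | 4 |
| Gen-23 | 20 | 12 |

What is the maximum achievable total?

Order the generators by kWh per L: Gen-8 90 > Gen-5 80 > Gen-23 20.
Gen-8: +4 to 4 (cap) → 18 left.
Gen-5 takes 16 to reach its cap of 16 → 2 left.
Gen-23 has room for 12 but only 2 remain, so it gets 2.
Total = 80×16 + 90×4 + 20×2 = 1680.

1680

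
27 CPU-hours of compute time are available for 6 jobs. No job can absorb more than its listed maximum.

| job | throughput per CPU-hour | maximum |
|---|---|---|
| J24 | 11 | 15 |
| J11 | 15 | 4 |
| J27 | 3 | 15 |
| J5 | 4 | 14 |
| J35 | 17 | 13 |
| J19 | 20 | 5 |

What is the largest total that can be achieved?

436

Highest throughput per CPU-hour first: J19 20 > J35 17 > J11 15 > J24 11 > J5 4 > J27 3.
J19 takes 5 to reach its cap of 5 → 22 left.
J35: +13 to 13 (cap) → 9 left.
J11: +4 to 4 (cap) → 5 left.
J24 has room for 15 but only 5 remain, so it gets 5.
Total = 11×5 + 15×4 + 17×13 + 20×5 = 436.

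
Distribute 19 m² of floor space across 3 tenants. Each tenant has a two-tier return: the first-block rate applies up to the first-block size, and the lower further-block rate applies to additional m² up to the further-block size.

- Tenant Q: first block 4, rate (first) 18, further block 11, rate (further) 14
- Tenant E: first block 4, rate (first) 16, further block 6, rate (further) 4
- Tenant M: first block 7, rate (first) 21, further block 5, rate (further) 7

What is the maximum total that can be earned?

Treat each block as its own option and order by rate: Tenant M/tier1 21 > Tenant Q/tier1 18 > Tenant E/tier1 16 > Tenant Q/tier2 14 > Tenant M/tier2 7 > Tenant E/tier2 4.
Fill Tenant M tier1 block (7 at 21) — 12 left.
Fill Tenant Q tier1 block (4 at 18) — 8 left.
Tenant E/tier1 (16): +4 — 4 left.
Tenant Q/tier2: +4 of 11 at 14; pool empty.
Total = 21×7 + 18×4 + 16×4 + 14×4 = 339.

339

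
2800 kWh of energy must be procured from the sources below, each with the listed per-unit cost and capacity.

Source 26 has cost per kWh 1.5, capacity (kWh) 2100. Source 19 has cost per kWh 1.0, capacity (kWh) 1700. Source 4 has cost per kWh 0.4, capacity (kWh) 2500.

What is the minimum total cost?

Fill from the cheapest source first.
Source 4 (0.4): use full 2500 → 300 kWh to go.
Source 19 (1.0): take the remaining 300 → done.
Source 26: unused.
Cost = 2500×0.4 + 300×1.0 = 1300.

1300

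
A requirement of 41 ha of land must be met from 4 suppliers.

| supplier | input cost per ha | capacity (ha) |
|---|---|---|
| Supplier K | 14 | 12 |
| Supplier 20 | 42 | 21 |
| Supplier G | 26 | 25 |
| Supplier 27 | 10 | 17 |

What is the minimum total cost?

Fill from the cheapest supplier first.
Take 17 from Supplier 27 at 10 — need 24 more.
Supplier K at 14: take all 12 ha — 12 still needed.
Supplier G (26): take the remaining 12 — done.
Supplier 20: unused.
Cost = 17×10 + 12×14 + 12×26 = 650.

650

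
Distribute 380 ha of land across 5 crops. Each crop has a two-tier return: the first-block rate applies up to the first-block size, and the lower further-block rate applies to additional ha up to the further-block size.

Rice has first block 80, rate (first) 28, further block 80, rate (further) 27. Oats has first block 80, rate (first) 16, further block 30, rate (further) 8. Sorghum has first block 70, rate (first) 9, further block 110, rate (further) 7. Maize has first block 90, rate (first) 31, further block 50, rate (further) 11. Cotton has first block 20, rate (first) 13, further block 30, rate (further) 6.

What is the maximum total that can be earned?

Rank every tier by rate: Maize/tier1 31 > Rice/tier1 28 > Rice/tier2 27 > Oats/tier1 16 > Cotton/tier1 13 > Maize/tier2 11 > Sorghum/tier1 9 > Oats/tier2 8 > Sorghum/tier2 7 > Cotton/tier2 6.
Maize tier1 at 31: fill all 90 — 290 left.
Rice/tier1 (28): +80 — 210 left.
Rice tier2 at 27: fill all 80 — 130 left.
Fill Oats tier1 block (80 at 16) — 50 left.
Cotton tier1 at 13: fill all 20 — 30 left.
Maize tier2 at 11: only 30 left, fill 30.
Total = 31×90 + 28×80 + 27×80 + 16×80 + 13×20 + 11×30 = 9060.

9060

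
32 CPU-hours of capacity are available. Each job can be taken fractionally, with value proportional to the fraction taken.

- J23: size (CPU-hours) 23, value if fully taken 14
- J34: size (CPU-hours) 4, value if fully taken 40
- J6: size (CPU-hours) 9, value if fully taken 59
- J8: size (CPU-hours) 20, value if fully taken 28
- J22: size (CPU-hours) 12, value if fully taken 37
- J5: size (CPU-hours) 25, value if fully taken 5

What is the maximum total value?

145.8

Rank by value-to-size ratio: J34 40/4≈10, J6 59/9≈6.56, J22 37/12≈3.08, J8 28/20≈1.4, J23 14/23≈0.609, J5 5/25≈0.2.
J34: take in full, 4 CPU-hours for value 40 → 28 left.
All 9 CPU-hours of J6 fit (value 59) → 19 remain.
J22: take in full, 12 CPU-hours for value 37 → 7 left.
Only 7 CPU-hours remain; take 7/20 of J8 for value 28×7/20 = 9.8.
Total value = 145.8.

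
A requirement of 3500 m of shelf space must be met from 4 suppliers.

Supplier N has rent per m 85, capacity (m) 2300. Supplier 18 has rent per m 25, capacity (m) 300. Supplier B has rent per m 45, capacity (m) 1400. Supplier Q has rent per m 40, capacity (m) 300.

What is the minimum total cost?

Use suppliers in increasing cost order.
Take 300 from Supplier 18 at 25 → need 3200 more.
Supplier Q (40): use full 300 → 2900 m to go.
Supplier B at 45: take all 1400 m → 1500 still needed.
Take 1500 from Supplier N at 85 to finish.
Cost = 300×25 + 300×40 + 1400×45 + 1500×85 = 210000.

210000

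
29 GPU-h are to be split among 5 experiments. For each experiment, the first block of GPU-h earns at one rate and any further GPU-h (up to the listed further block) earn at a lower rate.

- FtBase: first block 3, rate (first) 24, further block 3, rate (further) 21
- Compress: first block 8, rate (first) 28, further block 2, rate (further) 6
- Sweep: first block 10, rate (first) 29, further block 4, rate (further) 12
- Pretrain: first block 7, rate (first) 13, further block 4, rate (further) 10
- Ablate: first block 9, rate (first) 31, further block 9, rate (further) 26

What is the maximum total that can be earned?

845

Order all 10 blocks by rate: Ablate/T1 31 > Sweep/T1 29 > Compress/T1 28 > Ablate/T2 26 > FtBase/T1 24 > FtBase/T2 21 > Pretrain/T1 13 > Sweep/T2 12 > Pretrain/T2 10 > Compress/T2 6.
Ablate T1 at 31: fill all 9 — 20 left.
Fill Sweep T1 block (10 at 29) — 10 left.
Fill Compress T1 block (8 at 28) — 2 left.
2 remain; put them into Ablate T2 at 26.
Total = 31×9 + 29×10 + 28×8 + 26×2 = 845.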